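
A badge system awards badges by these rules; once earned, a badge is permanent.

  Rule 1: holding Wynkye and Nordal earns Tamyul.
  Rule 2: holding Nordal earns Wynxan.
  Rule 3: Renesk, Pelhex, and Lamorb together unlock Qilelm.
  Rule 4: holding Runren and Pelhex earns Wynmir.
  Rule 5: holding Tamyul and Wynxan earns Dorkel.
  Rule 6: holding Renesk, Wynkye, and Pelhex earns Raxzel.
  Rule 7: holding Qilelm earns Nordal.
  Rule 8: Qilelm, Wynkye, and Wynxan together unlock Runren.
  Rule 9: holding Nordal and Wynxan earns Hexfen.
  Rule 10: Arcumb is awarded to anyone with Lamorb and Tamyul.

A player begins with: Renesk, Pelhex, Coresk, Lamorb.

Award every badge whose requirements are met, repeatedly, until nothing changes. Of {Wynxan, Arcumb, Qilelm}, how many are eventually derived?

2

With Renesk, Pelhex, and Lamorb, Qilelm is earned (Rule 3).
With Qilelm, Nordal is earned (Rule 7).
With Nordal, Wynxan is earned (Rule 2).
Wynxan: reached.
Arcumb would need Lamorb and Tamyul (Rule 10), but Tamyul is never earned.
Qilelm: reached.
Reached: Wynxan and Qilelm — 2 of the 3.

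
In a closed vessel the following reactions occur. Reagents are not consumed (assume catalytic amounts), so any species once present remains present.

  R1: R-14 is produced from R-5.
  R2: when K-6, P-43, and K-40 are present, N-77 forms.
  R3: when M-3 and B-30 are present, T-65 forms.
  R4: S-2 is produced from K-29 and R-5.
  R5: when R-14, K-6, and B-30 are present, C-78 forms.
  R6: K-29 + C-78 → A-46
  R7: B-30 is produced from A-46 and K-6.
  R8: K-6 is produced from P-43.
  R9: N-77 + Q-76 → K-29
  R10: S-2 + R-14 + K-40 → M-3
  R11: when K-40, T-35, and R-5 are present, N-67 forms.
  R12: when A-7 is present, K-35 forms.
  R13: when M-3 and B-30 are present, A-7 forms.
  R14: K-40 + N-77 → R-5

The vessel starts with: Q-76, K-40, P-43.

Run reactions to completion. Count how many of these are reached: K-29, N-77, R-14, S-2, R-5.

P-43 present → K-6 forms (R8).
K-6, P-43, and K-40 present → N-77 forms (R2).
N-77 and Q-76 present → K-29 forms (R9).
K-40 and N-77 present → R-5 forms (R14).
R-5 present → R-14 forms (R1).
K-29 and R-5 present → S-2 forms (R4).
K-29: reached.
N-77: reached.
R-14: reached.
S-2: reached.
R-5: reached.
All 5 are reached.

5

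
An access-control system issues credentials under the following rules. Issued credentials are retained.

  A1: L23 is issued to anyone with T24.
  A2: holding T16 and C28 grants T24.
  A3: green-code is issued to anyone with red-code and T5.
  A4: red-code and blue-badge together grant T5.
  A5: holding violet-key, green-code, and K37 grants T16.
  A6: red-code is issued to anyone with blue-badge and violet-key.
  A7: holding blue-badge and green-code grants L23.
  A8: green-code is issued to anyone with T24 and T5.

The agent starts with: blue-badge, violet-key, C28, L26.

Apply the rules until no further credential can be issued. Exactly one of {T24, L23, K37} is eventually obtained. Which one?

L23

Holding blue-badge and violet-key grants red-code (A6).
Holding red-code and blue-badge grants T5 (A4).
Holding red-code and T5 grants green-code (A3).
Holding blue-badge and green-code grants L23 (A7).
No rule produces K37, and it is not given. T24 would need T16 and C28 (A2), but T16 is never granted.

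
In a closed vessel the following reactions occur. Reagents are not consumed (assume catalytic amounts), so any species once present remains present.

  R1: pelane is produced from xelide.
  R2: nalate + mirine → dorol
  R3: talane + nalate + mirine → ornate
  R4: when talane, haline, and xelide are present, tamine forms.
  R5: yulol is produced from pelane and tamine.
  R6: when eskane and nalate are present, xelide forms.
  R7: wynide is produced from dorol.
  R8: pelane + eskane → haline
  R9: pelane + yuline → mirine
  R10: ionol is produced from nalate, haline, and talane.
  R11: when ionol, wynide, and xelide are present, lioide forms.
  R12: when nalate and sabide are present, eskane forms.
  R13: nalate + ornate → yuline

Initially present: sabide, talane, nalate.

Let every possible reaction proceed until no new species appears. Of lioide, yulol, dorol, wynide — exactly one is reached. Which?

yulol

nalate and sabide present → eskane forms (R12).
eskane and nalate present → xelide forms (R6).
xelide present → pelane forms (R1).
pelane and eskane present → haline forms (R8).
talane, haline, and xelide present → tamine forms (R4).
pelane and tamine present → yulol forms (R5).
dorol would need nalate and mirine (R2), but mirine never forms. lioide would need ionol, wynide, and xelide (R11), but wynide never forms. wynide would need dorol (R7), but dorol never forms.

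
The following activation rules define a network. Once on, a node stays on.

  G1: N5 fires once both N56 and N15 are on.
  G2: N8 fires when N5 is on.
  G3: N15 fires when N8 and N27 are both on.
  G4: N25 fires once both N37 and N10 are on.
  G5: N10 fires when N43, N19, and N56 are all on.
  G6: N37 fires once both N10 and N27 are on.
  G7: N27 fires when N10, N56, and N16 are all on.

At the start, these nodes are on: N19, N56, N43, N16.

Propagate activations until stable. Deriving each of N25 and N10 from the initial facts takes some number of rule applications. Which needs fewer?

N10: N43, N19, and N56 are on, so N10 fires (G5). [1 rule application]
N25: G5: N43, N19, and N56 on → N10 on. N10, N56, and N16 are on, so N27 fires (G7). G6: N10 and N27 on → N37 on. G4: N37 and N10 on → N25 on. [4 rule applications]
N10 needs fewer.

N10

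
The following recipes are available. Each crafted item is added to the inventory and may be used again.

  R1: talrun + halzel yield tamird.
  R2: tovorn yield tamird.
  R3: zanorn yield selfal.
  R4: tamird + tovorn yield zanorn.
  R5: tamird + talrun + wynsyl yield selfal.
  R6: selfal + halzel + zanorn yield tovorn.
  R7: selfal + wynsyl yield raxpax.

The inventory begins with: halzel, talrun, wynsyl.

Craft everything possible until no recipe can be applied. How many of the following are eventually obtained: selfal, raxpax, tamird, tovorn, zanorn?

Using R1, talrun and halzel make tamird.
Using R5, tamird, talrun, and wynsyl make selfal.
Using R7, selfal and wynsyl make raxpax.
selfal: reached.
raxpax: reached.
tamird: reached.
tovorn would need selfal, halzel, and zanorn (R6), but zanorn is never obtained.
zanorn would need tamird and tovorn (R4), but tovorn is never obtained.
Reached: selfal, raxpax, and tamird — 3 of the 5.

3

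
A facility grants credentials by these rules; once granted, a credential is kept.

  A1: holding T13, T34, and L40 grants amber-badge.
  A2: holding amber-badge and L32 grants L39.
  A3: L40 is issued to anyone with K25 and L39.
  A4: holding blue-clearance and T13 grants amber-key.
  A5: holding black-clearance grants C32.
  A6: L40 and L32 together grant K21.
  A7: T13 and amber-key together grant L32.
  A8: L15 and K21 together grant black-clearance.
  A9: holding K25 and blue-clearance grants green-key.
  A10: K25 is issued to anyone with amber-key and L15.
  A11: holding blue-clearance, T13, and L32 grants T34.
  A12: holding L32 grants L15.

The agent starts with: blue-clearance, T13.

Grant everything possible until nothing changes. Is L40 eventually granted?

No

L40 would need K25 and L39 (A3), but L39 is never granted.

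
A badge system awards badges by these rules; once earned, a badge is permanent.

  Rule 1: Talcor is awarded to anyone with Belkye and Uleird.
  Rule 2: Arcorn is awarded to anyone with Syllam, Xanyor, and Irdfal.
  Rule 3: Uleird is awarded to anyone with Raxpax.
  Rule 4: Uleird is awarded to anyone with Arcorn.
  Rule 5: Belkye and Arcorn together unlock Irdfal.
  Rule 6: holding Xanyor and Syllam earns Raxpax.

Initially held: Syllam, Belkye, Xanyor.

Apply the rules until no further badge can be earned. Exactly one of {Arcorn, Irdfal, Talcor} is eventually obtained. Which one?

Talcor

With Xanyor and Syllam, Raxpax is earned (Rule 6).
With Raxpax, Uleird is earned (Rule 3).
With Belkye and Uleird, Talcor is earned (Rule 1).
Arcorn would need Syllam, Xanyor, and Irdfal (Rule 2), but Irdfal is never earned. Irdfal would need Belkye and Arcorn (Rule 5), but Arcorn is never earned.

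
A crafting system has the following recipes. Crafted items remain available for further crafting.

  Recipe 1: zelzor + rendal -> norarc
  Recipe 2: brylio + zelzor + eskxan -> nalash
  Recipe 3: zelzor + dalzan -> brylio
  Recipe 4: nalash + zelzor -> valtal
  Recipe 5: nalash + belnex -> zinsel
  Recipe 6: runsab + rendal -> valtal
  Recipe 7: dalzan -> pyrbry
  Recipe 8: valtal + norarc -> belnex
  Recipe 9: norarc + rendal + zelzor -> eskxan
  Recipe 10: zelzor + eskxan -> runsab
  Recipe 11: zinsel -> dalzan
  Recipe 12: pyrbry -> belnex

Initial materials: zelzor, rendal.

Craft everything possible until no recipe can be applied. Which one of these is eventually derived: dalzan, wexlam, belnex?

zelzor + rendal -> norarc (Recipe 1).
Using Recipe 9, norarc, rendal, and zelzor make eskxan.
zelzor + eskxan -> runsab (Recipe 10).
runsab + rendal -> valtal (Recipe 6).
valtal + norarc -> belnex (Recipe 8).
No rule produces wexlam, and it is not given. dalzan would need zinsel (Recipe 11), but zinsel is never obtained.

belnex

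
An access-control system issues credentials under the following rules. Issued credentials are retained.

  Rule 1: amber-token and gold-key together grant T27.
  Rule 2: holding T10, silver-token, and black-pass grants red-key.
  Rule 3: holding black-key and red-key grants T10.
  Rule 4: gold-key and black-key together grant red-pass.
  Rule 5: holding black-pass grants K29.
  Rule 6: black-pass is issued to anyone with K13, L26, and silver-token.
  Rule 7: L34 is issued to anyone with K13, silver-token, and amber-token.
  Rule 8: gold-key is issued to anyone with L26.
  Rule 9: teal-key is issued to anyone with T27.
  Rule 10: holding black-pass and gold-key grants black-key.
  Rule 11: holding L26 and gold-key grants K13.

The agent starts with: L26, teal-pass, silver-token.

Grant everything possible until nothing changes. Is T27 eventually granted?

No

T27 would need amber-token and gold-key (Rule 1), but amber-token is never granted.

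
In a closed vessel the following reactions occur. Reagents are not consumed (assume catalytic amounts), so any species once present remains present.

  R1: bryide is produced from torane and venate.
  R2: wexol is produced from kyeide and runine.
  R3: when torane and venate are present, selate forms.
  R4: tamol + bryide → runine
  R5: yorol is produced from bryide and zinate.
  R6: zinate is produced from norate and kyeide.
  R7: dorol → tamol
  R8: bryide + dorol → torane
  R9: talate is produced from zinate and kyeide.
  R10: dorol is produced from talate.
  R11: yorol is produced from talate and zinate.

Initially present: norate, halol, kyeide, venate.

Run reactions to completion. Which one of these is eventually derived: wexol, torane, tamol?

norate and kyeide present → zinate forms (R6).
zinate and kyeide present → talate forms (R9).
talate present → dorol forms (R10).
dorol present → tamol forms (R7).
wexol would need kyeide and runine (R2), but runine never forms. torane would need bryide and dorol (R8), but bryide never forms.

tamol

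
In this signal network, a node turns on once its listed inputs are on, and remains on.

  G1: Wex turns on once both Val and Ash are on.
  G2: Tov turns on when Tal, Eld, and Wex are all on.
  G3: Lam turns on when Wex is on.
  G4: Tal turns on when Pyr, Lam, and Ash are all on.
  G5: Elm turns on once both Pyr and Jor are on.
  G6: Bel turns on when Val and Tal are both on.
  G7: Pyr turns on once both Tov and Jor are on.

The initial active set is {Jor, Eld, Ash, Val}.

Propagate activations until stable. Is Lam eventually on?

Val and Ash are on, so Wex turns on (G1).
Wex is on, so Lam turns on (G3).

Yes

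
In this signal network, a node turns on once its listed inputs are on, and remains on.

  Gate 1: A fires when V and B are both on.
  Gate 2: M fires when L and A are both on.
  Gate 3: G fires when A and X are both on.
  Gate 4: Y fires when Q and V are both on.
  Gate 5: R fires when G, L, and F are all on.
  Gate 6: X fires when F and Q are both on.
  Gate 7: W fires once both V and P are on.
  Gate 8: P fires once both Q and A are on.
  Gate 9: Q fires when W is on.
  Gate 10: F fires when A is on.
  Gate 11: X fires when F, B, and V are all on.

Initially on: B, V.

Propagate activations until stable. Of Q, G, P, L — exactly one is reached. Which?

V and B are on, so A fires (Gate 1).
A is on, so F fires (Gate 10).
Gate 11: F, B, and V on → X on.
Gate 3: A and X on → G on.
No rule produces L, and it is not given. Q would need W (Gate 9), but W never turns on. P would need Q and A (Gate 8), but Q never turns on.

G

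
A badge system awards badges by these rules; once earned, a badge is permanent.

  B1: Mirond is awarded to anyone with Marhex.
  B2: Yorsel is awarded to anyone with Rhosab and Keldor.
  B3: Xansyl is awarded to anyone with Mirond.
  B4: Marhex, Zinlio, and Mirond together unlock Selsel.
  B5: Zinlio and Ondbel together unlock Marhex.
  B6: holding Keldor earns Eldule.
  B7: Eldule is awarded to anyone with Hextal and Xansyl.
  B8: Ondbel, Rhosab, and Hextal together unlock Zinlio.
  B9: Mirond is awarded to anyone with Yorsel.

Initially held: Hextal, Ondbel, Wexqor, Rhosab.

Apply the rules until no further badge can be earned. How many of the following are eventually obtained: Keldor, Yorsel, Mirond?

1

With Ondbel, Rhosab, and Hextal, Zinlio is earned (B8).
With Zinlio and Ondbel, Marhex is earned (B5).
With Marhex, Mirond is earned (B1).
No rule produces Keldor, and it is not given.
Yorsel would need Rhosab and Keldor (B2), but Keldor is never earned.
Mirond: reached.
Reached: Mirond — 1 of the 3.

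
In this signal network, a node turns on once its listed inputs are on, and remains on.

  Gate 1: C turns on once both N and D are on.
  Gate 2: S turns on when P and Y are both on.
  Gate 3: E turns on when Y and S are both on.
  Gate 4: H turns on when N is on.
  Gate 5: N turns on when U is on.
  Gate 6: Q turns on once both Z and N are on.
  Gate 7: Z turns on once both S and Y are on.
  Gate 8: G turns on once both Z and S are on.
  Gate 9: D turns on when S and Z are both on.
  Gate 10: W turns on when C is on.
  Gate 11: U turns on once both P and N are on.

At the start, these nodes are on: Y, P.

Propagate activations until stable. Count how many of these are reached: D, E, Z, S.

Gate 2: P and Y on → S on.
Y and S are on, so E turns on (Gate 3).
Gate 7: S and Y on → Z on.
S and Z are on, so D turns on (Gate 9).
D: reached.
E: reached.
Z: reached.
S: reached.
All 4 are reached.

4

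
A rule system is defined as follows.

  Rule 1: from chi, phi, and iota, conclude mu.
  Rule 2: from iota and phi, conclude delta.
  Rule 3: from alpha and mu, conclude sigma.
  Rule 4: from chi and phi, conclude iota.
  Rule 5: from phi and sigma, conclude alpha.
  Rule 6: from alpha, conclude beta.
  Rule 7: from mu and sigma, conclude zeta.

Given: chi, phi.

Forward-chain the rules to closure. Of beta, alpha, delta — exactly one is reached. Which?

delta

From chi and phi, Rule 4 gives iota.
iota and phi hold, so delta follows (Rule 2).
beta would need alpha (Rule 6), but alpha is never established. alpha would need phi and sigma (Rule 5), but sigma is never established.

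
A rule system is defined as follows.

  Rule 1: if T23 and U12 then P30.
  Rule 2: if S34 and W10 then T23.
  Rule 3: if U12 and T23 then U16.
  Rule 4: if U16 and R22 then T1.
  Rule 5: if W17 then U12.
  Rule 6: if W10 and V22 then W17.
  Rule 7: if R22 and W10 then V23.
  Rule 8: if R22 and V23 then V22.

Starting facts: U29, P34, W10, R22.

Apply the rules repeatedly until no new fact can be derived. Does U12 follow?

From R22 and W10, Rule 7 gives V23.
R22 and V23 hold, so V22 follows (Rule 8).
From W10 and V22, Rule 6 gives W17.
W17 holds, so U12 follows (Rule 5).

Yes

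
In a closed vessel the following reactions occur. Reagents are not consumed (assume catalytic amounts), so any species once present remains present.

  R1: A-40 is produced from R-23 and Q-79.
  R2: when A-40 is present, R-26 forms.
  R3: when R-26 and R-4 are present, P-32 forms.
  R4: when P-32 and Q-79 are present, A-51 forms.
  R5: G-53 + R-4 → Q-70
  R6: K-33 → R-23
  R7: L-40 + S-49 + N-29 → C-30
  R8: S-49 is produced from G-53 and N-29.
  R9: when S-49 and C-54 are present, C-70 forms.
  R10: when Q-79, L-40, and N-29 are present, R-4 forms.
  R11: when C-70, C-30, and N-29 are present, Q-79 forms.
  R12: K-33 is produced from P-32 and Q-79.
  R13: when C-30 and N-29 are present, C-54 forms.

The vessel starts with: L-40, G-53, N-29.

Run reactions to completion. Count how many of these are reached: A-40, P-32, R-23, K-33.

A-40 would need R-23 and Q-79 (R1), but R-23 never forms.
P-32 would need R-26 and R-4 (R3), but R-26 never forms.
R-23 would need K-33 (R6), but K-33 never forms.
K-33 would need P-32 and Q-79 (R12), but P-32 never forms.
None of the 4 are reached.

0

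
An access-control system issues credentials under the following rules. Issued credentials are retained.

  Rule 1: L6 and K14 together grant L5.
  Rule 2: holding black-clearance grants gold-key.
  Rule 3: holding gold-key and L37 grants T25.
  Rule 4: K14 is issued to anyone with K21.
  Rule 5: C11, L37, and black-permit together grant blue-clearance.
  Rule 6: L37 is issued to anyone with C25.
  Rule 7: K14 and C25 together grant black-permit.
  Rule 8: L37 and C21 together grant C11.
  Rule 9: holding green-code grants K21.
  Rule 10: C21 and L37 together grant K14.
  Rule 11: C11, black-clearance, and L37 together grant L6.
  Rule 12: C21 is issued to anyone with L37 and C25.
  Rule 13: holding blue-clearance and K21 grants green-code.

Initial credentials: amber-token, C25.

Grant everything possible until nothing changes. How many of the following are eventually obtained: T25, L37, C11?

Holding C25 grants L37 (Rule 6).
Holding L37 and C25 grants C21 (Rule 12).
Holding L37 and C21 grants C11 (Rule 8).
T25 would need gold-key and L37 (Rule 3), but gold-key is never granted.
L37: reached.
C11: reached.
Reached: L37 and C11 — 2 of the 3.

2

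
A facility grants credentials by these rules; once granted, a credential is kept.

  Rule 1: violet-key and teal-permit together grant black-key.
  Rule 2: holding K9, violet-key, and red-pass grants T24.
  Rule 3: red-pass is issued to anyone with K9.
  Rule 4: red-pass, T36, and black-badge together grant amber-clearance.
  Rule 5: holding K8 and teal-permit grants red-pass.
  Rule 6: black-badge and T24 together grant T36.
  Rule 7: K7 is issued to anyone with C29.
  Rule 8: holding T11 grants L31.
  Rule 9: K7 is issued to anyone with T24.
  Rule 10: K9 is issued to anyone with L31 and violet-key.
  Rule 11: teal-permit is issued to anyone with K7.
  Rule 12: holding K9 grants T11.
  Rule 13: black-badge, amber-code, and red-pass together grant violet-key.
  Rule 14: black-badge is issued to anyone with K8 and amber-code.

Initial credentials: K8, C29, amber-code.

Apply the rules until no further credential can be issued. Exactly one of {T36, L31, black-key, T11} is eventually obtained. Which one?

black-key

Holding C29 grants K7 (Rule 7).
Holding K8 and amber-code grants black-badge (Rule 14).
Holding K7 grants teal-permit (Rule 11).
Holding K8 and teal-permit grants red-pass (Rule 5).
Holding black-badge, amber-code, and red-pass grants violet-key (Rule 13).
Holding violet-key and teal-permit grants black-key (Rule 1).
T11 would need K9 (Rule 12), but K9 is never granted. L31 would need T11 (Rule 8), but T11 is never granted. T36 would need black-badge and T24 (Rule 6), but T24 is never granted.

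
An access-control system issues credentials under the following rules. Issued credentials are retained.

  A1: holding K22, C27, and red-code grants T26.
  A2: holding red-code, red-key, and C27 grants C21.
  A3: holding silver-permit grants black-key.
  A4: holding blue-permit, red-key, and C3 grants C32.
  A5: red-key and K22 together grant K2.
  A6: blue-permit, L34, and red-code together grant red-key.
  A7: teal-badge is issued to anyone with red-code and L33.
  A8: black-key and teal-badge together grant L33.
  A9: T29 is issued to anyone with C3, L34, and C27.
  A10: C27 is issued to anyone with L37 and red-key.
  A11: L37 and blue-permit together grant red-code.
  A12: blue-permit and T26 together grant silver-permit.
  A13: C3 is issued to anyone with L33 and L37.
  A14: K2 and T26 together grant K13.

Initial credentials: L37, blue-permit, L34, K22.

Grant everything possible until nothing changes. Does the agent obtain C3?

C3 would need L33 and L37 (A13), but L33 is never granted.

No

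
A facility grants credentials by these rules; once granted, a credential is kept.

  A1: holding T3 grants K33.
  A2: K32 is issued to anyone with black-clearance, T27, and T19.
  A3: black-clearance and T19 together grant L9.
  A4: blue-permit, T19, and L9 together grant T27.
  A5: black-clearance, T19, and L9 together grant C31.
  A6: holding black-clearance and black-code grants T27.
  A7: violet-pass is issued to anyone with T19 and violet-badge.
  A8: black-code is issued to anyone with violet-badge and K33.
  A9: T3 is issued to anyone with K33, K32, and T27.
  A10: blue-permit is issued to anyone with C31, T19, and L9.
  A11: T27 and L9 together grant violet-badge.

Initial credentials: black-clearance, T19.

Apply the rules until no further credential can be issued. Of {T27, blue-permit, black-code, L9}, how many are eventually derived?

3

Holding black-clearance and T19 grants L9 (A3).
Holding black-clearance, T19, and L9 grants C31 (A5).
Holding C31, T19, and L9 grants blue-permit (A10).
Holding blue-permit, T19, and L9 grants T27 (A4).
T27: reached.
blue-permit: reached.
black-code would need violet-badge and K33 (A8), but K33 is never granted.
L9: reached.
Reached: T27, blue-permit, and L9 — 3 of the 4.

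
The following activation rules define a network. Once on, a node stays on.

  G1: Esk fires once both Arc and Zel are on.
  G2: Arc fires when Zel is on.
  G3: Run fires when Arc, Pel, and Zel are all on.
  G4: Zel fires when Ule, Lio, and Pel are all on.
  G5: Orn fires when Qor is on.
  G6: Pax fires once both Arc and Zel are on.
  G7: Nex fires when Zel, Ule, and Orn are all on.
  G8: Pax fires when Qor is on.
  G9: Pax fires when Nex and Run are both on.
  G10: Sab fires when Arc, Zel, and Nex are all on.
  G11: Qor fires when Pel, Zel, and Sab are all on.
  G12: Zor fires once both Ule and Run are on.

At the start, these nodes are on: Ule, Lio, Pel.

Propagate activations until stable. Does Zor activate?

G4: Ule, Lio, and Pel on → Zel on.
G2: Zel on → Arc on.
G3: Arc, Pel, and Zel on → Run on.
G12: Ule and Run on → Zor on.

Yes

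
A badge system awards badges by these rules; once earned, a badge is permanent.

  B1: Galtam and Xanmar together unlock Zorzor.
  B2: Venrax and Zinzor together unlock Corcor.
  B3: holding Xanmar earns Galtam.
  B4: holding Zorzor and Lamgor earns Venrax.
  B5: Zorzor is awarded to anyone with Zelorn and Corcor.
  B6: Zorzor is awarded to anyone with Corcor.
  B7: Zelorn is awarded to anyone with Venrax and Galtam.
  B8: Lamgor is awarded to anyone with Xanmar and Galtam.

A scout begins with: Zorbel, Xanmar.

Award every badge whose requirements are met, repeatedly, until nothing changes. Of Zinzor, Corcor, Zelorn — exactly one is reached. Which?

Zelorn

With Xanmar, Galtam is earned (B3).
With Xanmar and Galtam, Lamgor is earned (B8).
With Galtam and Xanmar, Zorzor is earned (B1).
With Zorzor and Lamgor, Venrax is earned (B4).
With Venrax and Galtam, Zelorn is earned (B7).
Corcor would need Venrax and Zinzor (B2), but Zinzor is never earned. No rule produces Zinzor, and it is not given.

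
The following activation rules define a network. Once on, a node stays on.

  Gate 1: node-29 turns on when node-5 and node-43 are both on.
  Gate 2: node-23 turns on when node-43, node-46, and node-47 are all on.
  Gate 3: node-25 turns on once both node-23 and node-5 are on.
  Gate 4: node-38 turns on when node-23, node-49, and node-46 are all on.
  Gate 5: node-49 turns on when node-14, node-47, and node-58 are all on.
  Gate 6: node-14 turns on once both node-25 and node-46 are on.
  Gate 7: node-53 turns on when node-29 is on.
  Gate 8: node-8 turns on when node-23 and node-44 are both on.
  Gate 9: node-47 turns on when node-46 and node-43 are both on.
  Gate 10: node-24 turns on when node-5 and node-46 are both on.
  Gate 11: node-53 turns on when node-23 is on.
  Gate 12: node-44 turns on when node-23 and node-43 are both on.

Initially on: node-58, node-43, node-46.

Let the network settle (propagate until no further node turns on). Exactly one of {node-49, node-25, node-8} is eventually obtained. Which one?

Gate 9: node-46 and node-43 on → node-47 on.
node-43, node-46, and node-47 are on, so node-23 turns on (Gate 2).
node-23 and node-43 are on, so node-44 turns on (Gate 12).
node-23 and node-44 are on, so node-8 turns on (Gate 8).
node-25 would need node-23 and node-5 (Gate 3), but node-5 never turns on. node-49 would need node-14, node-47, and node-58 (Gate 5), but node-14 never turns on.

node-8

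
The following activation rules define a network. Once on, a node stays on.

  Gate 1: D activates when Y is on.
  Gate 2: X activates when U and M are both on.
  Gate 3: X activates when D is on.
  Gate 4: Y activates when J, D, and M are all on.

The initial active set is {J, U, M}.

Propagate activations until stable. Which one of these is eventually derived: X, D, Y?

U and M are on, so X activates (Gate 2).
Y would need J, D, and M (Gate 4), but D never turns on. D would need Y (Gate 1), but Y never turns on.

X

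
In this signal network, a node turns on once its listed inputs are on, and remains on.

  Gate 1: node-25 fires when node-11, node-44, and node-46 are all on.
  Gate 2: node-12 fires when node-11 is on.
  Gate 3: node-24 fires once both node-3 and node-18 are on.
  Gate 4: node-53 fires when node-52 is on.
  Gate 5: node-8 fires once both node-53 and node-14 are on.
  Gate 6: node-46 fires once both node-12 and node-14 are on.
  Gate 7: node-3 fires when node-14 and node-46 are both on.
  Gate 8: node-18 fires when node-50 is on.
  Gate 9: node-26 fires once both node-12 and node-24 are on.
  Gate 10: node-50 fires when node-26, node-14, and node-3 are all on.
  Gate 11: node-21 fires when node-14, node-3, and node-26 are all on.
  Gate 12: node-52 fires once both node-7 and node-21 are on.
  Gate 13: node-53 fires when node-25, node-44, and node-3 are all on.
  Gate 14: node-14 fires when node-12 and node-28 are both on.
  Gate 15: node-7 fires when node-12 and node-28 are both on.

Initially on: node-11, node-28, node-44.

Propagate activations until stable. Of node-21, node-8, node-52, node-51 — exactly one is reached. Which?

node-11 is on, so node-12 fires (Gate 2).
Gate 14: node-12 and node-28 on → node-14 on.
node-12 and node-14 are on, so node-46 fires (Gate 6).
node-14 and node-46 are on, so node-3 fires (Gate 7).
node-11, node-44, and node-46 are on, so node-25 fires (Gate 1).
node-25, node-44, and node-3 are on, so node-53 fires (Gate 13).
Gate 5: node-53 and node-14 on → node-8 on.
No rule produces node-51, and it is not given. node-21 would need node-14, node-3, and node-26 (Gate 11), but node-26 never turns on. node-52 would need node-7 and node-21 (Gate 12), but node-21 never turns on.

node-8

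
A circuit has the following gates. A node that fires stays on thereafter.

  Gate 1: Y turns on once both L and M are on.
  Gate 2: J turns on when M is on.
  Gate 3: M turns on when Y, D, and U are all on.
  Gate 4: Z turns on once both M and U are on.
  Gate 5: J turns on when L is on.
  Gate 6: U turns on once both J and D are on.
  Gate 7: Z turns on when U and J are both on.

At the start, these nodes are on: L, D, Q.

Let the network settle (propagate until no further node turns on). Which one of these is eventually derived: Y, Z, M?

Z

Gate 5: L on → J on.
J and D are on, so U turns on (Gate 6).
U and J are on, so Z turns on (Gate 7).
M would need Y, D, and U (Gate 3), but Y never turns on. Y would need L and M (Gate 1), but M never turns on.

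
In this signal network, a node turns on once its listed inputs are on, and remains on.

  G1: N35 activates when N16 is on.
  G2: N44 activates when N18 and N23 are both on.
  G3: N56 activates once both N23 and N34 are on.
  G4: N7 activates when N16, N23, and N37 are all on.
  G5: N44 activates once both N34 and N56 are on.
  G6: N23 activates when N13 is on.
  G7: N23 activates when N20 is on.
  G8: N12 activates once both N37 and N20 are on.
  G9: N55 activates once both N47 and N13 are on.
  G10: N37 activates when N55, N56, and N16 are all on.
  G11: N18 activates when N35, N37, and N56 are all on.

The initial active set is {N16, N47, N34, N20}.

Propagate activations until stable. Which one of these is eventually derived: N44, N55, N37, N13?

G7: N20 on → N23 on.
N23 and N34 are on, so N56 activates (G3).
N34 and N56 are on, so N44 activates (G5).
No rule produces N13, and it is not given. N55 would need N47 and N13 (G9), but N13 never turns on. N37 would need N55, N56, and N16 (G10), but N55 never turns on.

N44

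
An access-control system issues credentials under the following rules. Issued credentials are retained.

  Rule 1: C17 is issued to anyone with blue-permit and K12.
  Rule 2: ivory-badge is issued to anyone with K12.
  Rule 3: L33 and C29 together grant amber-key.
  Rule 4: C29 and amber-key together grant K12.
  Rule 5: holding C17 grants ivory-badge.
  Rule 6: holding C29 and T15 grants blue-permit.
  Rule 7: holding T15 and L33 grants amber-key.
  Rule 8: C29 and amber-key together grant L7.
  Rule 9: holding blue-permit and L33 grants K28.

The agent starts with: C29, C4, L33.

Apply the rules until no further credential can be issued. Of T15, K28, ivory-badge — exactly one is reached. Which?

ivory-badge

Holding L33 and C29 grants amber-key (Rule 3).
Holding C29 and amber-key grants K12 (Rule 4).
Holding K12 grants ivory-badge (Rule 2).
No rule produces T15, and it is not given. K28 would need blue-permit and L33 (Rule 9), but blue-permit is never granted.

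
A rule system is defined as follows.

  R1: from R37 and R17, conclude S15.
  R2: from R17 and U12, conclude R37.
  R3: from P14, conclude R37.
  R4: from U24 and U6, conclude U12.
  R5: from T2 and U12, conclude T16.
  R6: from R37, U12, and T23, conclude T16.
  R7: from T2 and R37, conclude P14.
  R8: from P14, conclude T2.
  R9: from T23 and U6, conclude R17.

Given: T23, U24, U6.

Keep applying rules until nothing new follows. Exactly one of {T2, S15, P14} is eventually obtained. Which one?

S15

U24 and U6 hold, so U12 follows (R4).
From T23 and U6, R9 gives R17.
From R17 and U12, R2 gives R37.
From R37 and R17, R1 gives S15.
P14 would need T2 and R37 (R7), but T2 is never established. T2 would need P14 (R8), but P14 is never established.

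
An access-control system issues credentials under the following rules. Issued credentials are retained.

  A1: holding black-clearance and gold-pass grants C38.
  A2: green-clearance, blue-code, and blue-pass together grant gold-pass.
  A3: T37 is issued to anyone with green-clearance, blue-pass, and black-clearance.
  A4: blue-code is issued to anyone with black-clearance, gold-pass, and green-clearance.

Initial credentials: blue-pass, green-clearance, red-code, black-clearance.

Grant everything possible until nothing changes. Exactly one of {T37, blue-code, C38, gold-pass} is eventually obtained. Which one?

T37

Holding green-clearance, blue-pass, and black-clearance grants T37 (A3).
C38 would need black-clearance and gold-pass (A1), but gold-pass is never granted. gold-pass would need green-clearance, blue-code, and blue-pass (A2), but blue-code is never granted. blue-code would need black-clearance, gold-pass, and green-clearance (A4), but gold-pass is never granted.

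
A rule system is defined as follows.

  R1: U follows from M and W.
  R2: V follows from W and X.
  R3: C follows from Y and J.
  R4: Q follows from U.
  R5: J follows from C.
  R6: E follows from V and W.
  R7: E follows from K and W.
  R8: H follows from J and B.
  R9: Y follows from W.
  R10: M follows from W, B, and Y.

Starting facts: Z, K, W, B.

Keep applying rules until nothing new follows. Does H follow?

H would need J and B (R8), but J is never established.

No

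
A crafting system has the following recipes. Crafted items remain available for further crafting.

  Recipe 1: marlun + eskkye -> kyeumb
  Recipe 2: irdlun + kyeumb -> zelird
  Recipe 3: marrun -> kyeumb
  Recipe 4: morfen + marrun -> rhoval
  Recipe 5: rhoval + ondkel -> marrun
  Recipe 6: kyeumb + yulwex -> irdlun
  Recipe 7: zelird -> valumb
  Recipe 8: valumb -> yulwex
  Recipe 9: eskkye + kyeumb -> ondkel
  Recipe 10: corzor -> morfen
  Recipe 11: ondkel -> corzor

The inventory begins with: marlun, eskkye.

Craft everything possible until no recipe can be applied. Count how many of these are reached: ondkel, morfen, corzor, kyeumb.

Using Recipe 1, marlun and eskkye make kyeumb.
Using Recipe 9, eskkye and kyeumb make ondkel.
Using Recipe 11, ondkel makes corzor.
Using Recipe 10, corzor makes morfen.
ondkel: reached.
morfen: reached.
corzor: reached.
kyeumb: reached.
All 4 are reached.

4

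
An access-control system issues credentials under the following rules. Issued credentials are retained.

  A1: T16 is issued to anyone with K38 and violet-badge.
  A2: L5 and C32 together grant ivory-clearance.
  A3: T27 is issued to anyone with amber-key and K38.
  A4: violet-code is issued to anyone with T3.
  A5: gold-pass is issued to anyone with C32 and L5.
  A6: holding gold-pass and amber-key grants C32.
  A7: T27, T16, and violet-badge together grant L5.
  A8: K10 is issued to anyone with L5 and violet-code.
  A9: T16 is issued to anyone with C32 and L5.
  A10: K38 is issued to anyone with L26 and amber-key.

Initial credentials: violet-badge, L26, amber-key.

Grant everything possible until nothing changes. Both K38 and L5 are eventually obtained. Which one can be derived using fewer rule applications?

K38

K38: Holding L26 and amber-key grants K38 (A10). [1 rule application]
L5: Holding L26 and amber-key grants K38 (A10). Holding K38 and violet-badge grants T16 (A1). Holding amber-key and K38 grants T27 (A3). Holding T27, T16, and violet-badge grants L5 (A7). [4 rule applications]
K38 needs fewer.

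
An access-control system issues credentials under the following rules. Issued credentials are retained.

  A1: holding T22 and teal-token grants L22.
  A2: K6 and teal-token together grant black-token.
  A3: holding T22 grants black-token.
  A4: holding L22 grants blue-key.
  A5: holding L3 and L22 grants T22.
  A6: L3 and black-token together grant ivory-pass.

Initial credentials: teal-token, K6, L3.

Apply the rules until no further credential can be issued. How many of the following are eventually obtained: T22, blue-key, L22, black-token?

Holding K6 and teal-token grants black-token (A2).
T22 would need L3 and L22 (A5), but L22 is never granted.
blue-key would need L22 (A4), but L22 is never granted.
L22 would need T22 and teal-token (A1), but T22 is never granted.
black-token: reached.
Reached: black-token — 1 of the 4.

1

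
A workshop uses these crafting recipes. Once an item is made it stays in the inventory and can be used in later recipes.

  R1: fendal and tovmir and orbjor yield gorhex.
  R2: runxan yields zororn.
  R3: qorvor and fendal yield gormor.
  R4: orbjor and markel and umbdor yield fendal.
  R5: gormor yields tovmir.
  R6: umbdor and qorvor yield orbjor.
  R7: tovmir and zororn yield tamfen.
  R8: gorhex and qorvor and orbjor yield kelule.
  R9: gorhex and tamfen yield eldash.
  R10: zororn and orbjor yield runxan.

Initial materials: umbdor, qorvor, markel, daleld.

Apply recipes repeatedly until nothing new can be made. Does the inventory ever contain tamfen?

No

tamfen would need tovmir and zororn (R7), but zororn is never obtained.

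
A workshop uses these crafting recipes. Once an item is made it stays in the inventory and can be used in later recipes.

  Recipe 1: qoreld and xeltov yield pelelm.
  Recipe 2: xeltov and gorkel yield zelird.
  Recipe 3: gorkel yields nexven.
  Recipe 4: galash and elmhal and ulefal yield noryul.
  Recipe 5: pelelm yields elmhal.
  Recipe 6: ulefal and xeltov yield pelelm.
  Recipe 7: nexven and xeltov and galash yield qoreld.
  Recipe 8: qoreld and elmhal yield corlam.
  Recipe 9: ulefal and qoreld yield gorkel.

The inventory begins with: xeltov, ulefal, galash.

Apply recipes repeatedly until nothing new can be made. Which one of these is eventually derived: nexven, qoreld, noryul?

ulefal and xeltov → pelelm (Recipe 6).
pelelm → elmhal (Recipe 5).
galash and elmhal and ulefal → noryul (Recipe 4).
qoreld would need nexven, xeltov, and galash (Recipe 7), but nexven is never obtained. nexven would need gorkel (Recipe 3), but gorkel is never obtained.

noryul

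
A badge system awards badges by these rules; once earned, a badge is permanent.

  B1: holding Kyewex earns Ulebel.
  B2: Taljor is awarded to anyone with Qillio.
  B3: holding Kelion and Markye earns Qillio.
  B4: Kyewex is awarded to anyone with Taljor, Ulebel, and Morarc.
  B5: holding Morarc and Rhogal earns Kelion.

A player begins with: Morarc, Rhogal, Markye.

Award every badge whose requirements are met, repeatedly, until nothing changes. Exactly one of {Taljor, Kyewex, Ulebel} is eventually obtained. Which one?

With Morarc and Rhogal, Kelion is earned (B5).
With Kelion and Markye, Qillio is earned (B3).
With Qillio, Taljor is earned (B2).
Kyewex would need Taljor, Ulebel, and Morarc (B4), but Ulebel is never earned. Ulebel would need Kyewex (B1), but Kyewex is never earned.

Taljor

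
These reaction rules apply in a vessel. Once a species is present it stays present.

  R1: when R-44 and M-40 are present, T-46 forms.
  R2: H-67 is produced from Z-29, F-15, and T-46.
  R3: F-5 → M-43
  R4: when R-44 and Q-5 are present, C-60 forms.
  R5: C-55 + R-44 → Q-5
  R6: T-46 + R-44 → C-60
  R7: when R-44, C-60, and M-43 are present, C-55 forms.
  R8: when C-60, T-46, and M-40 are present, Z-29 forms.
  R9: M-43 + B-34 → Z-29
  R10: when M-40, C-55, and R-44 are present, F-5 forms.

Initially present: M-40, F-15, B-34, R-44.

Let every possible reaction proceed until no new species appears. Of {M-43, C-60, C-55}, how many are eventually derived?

R-44 and M-40 present → T-46 forms (R1).
T-46 and R-44 present → C-60 forms (R6).
M-43 would need F-5 (R3), but F-5 never forms.
C-60: reached.
C-55 would need R-44, C-60, and M-43 (R7), but M-43 never forms.
Reached: C-60 — 1 of the 3.

1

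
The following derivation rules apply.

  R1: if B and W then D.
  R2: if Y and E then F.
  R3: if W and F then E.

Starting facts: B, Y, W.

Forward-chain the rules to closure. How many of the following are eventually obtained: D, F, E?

1

B and W hold, so D follows (R1).
D: reached.
F would need Y and E (R2), but E is never established.
E would need W and F (R3), but F is never established.
Reached: D — 1 of the 3.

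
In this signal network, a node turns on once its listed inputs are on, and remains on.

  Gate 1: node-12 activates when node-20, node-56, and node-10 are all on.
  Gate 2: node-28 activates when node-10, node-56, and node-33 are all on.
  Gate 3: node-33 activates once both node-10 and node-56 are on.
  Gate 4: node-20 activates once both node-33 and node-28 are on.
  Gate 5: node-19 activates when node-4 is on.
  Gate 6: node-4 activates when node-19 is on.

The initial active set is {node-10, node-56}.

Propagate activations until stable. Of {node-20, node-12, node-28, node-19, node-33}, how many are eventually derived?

node-10 and node-56 are on, so node-33 activates (Gate 3).
Gate 2: node-10, node-56, and node-33 on → node-28 on.
node-33 and node-28 are on, so node-20 activates (Gate 4).
Gate 1: node-20, node-56, and node-10 on → node-12 on.
node-20: reached.
node-12: reached.
node-28: reached.
node-19 would need node-4 (Gate 5), but node-4 never turns on.
node-33: reached.
Reached: node-20, node-12, node-28, and node-33 — 4 of the 5.

4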